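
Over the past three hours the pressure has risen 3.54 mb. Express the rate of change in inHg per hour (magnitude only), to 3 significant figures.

0.0348 inHg per hour

3.54 mb / 3 h × 0.02953 inHg/mb = 0.0348 inHg/h.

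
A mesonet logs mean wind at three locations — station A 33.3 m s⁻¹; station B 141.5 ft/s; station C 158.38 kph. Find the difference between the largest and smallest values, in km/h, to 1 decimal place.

38.5 km/h

station A: 33.3 m/s = 119.880 km/h.
station B: 141.5 ft/s = 155.265 km/h.
Spread: 158.380 − 119.880 = 38.5 km/h.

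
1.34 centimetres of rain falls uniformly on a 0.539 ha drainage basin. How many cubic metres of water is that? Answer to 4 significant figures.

72.23 cubic metres

Depth: 1.34 cm × 10 = 13.4 mm.
Area: 0.539 ha = 5390 m².
1 mm over 1 m² is 1 L, so volume = 13.4 × 5390 = 72226 L = 72.23 m³.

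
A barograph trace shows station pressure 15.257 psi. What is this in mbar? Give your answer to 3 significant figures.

1 psi = 68.9476 mb, so 15.257 × 68.9476 = 1050 mb.

1050 mb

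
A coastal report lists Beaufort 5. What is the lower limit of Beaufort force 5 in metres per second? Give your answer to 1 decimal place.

8.0 m/s

Beaufort 5 (fresh breeze) spans 8.0–10.7 m/s.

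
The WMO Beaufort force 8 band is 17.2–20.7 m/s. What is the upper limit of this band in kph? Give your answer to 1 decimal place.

17.2–20.7 m/s × 3.6 = 61.9–74.5 km/h.

74.5 km/h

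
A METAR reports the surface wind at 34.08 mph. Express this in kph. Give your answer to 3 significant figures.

1 mph = 1.60934 km/h, so 34.08 × 1.60934 = 54.8 km/h.

54.8 km/h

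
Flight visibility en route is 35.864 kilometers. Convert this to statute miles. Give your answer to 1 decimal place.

1 km = 0.621371 SM, so 35.864 × 0.621371 = 22.3 SM.

22.3 SM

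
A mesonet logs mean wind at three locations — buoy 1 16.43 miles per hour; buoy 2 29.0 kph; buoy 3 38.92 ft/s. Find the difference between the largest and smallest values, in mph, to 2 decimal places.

10.11 mph

buoy 2: 29.0 km/h = 18.0198 mph.
buoy 3: 38.92 ft/s = 26.5364 mph.
Spread: 26.5364 − 16.4300 = 10.11 mph.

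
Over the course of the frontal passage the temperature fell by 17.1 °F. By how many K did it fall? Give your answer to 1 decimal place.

9.5 K

Converting a difference, only the 9/5 scale factor applies: ΔK = 17.1 × 0.5556 = 9.5 K.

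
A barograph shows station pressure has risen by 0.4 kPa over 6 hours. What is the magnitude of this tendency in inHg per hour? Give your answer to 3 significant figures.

0.4 kPa / 6 h × 0.2953 inHg/kPa = 0.0197 inHg/h.

0.0197 inHg per hour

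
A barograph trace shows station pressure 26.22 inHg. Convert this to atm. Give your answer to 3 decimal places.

0.876 atm

1 inHg = 0.0334211 atm, so 26.22 × 0.0334211 = 0.876 atm.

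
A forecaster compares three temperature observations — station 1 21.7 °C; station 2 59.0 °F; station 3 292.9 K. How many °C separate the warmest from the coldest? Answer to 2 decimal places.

6.70 °C

station 2: 59.0 °F = 15.000 °C.
station 3: 292.9 K = 19.750 °C.
Spread: 21.700 − 15.000 = 6.700 °C.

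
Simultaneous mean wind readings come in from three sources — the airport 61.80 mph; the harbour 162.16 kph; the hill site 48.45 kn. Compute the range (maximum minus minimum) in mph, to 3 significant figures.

45.0 mph

the harbour: 162.16 km/h = 100.762 mph.
the hill site: 48.45 kt = 55.755 mph.
Spread: 100.762 − 55.755 = 45.0 mph.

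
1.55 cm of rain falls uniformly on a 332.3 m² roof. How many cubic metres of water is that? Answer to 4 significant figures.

5.151 cubic metres

Depth: 1.55 cm × 10 = 15.5 mm.
1 mm over 1 m² is 1 L, so volume = 15.5 × 332.3 = 5150.65 L = 5.151 m³.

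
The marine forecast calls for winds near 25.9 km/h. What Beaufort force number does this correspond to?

25.9 km/h = 7.2 m/s, which is Beaufort 4 (moderate breeze, 5.5–7.9 m/s).

Beaufort force 4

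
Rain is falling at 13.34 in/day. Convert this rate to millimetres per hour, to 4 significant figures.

14.12 mm/hour

13.34 in/day × 25.4 mm/in × 0.0416667 day/hour = 14.12 mm/hour.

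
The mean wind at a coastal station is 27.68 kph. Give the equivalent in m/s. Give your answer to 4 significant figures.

1 km/h = 0.277778 m/s, so 27.68 × 0.277778 = 7.689 m/s.

7.689 m/s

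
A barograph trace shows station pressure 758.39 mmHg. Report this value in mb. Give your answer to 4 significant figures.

1 mmHg = 1.33322 mb, so 758.39 × 1.33322 = 1011 mb.

1011 mb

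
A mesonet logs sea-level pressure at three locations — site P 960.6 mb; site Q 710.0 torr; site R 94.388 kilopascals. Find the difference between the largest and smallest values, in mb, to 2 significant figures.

site Q: 710.0 mmHg = 946.59 mb.
site R: 94.388 kPa = 943.88 mb.
Spread: 960.60 − 943.88 = 17 mb.

17 mb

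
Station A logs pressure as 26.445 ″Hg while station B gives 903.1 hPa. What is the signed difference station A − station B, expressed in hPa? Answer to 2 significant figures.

-7.6 hPa

station A: 26.445 inHg = 895.531 hPa.
Difference: 895.531 − 903.100 = -7.6 hPa.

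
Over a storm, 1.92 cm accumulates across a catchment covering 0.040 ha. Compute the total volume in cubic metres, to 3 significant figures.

7.68 cubic metres

Depth: 1.92 cm × 10 = 19.2 mm.
Area: 0.040 ha = 400 m².
1 mm over 1 m² is 1 L, so volume = 19.2 × 400 = 7680 L = 7.68 m³.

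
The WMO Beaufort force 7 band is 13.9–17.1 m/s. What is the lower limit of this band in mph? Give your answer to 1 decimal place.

13.9–17.1 m/s × 2.237 = 31.1–38.3 mph.

31.1 mph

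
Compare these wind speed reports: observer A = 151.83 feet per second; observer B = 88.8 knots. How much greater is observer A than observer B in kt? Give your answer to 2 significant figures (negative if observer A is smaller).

observer A: 151.83 ft/s = 89.957 kt.
Difference: 89.957 − 88.800 = 1.2 kt.

1.2 kt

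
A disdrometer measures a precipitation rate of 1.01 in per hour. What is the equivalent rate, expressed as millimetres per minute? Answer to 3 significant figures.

0.428 mm/minute

1.01 in/hour × 25.4 mm/in × 0.0166667 hour/minute = 0.428 mm/minute.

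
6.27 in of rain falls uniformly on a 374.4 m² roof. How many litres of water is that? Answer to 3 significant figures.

Depth: 6.27 in × 25.4 = 159.258 mm.
1 mm over 1 m² is 1 L, so volume = 159.258 × 374.4 = 59626.195 L ≈ 59600 L.

59600 litres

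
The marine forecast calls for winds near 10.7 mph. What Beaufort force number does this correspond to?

10.7 mph = 4.8 m/s, which is Beaufort 3 (gentle breeze, 3.4–5.4 m/s).

Beaufort force 3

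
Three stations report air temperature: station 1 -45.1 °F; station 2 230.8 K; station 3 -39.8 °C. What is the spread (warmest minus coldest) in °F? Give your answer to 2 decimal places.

station 1: -45.1 °F = -42.833 °C.
station 2: 230.8 K = -42.350 °C.
Spread: (-39.800) − (-42.833) = 3.033 °C = 5.46 °F.

5.46 °F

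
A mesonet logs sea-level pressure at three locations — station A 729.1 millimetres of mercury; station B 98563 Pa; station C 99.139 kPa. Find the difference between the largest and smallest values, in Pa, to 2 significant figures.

1900 Pa

station A: 729.1 mmHg = 97205.35 Pa.
station C: 99.139 kPa = 99139.00 Pa.
Spread: 99139.00 − 97205.35 = 1900 Pa.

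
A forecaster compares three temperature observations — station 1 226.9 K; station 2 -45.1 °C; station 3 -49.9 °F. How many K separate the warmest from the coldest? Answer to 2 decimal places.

1.15 K

station 1: 226.9 K = -46.250 °C.
station 3: -49.9 °F = -45.500 °C.
Spread: (-45.100) − (-46.250) = 1.150 °C.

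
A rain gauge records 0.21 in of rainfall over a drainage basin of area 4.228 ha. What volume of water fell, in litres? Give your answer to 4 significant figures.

225500 litres

Depth: 0.21 in × 25.4 = 5.334 mm.
Area: 4.228 ha = 42280 m².
1 mm over 1 m² is 1 L, so volume = 5.334 × 42280 = 225521.52 L ≈ 225500 L.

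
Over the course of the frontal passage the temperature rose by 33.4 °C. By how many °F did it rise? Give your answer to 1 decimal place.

60.1 °F

Converting a difference, only the 9/5 scale factor applies: Δ°F = 33.4 × 1.8 = 60.1 °F.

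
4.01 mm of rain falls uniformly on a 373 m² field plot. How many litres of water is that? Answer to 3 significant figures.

1 mm over 1 m² is 1 L, so volume = 4.01 × 373 = 1495.73 L ≈ 1500 L.

1500 litres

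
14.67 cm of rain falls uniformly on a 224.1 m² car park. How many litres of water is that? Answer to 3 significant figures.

Depth: 14.67 cm × 10 = 146.7 mm.
1 mm over 1 m² is 1 L, so volume = 146.7 × 224.1 = 32875.47 L ≈ 32900 L.

32900 litres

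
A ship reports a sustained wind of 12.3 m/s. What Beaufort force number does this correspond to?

Beaufort force 6

12.3 m/s lies in the Beaufort 6 band (strong breeze, 10.8–13.8 m/s).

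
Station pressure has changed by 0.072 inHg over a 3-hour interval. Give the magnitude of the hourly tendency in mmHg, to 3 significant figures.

0.610 mmHg per hour

0.072 inHg / 3 h × 25.4 mmHg/inHg = 0.610 mmHg/h.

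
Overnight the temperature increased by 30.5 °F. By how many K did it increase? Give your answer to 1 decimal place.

16.9 K

Converting a difference, only the 9/5 scale factor applies: ΔK = 30.5 × 0.5556 = 16.9 K.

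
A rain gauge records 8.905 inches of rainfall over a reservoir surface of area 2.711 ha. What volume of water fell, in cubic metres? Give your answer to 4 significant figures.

6132 cubic metres

Depth: 8.905 in × 25.4 = 226.187 mm.
Area: 2.711 ha = 27110 m².
1 mm over 1 m² is 1 L, so volume = 226.187 × 27110 = 6131929.6 L = 6132 m³.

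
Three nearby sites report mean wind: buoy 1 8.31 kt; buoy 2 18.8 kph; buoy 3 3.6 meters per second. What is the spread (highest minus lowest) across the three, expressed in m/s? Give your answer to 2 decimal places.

buoy 1: 8.31 kt = 4.2750 m/s.
buoy 2: 18.8 km/h = 5.2222 m/s.
Spread: 5.2222 − 3.6000 = 1.62 m/s.

1.62 m/s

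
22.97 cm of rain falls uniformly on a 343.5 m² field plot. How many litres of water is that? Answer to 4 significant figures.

Depth: 22.97 cm × 10 = 229.7 mm.
1 mm over 1 m² is 1 L, so volume = 229.7 × 343.5 = 78901.95 L ≈ 78900 L.

78900 litres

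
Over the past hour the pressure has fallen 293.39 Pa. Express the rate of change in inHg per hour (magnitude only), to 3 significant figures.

0.0866 inHg per hour

293.39 Pa / 1 h × 0.0002953 inHg/Pa = 0.0866 inHg/h.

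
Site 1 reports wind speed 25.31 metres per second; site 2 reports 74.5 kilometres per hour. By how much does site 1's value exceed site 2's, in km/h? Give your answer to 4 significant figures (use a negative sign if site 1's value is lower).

site 1: 25.31 m/s = 91.1160 km/h.
Difference: 91.1160 − 74.5000 = 16.62 km/h.

16.62 km/h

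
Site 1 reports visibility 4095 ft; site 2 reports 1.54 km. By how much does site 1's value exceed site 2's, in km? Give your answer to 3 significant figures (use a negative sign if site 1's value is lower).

site 1: 4095 ft = 1.24816 km.
Difference: 1.24816 − 1.54000 = -0.292 km.

-0.292 km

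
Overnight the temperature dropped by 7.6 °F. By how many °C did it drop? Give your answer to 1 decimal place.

A change of 1 °C equals a change of 1.8 °F: Δ°C = 7.6 × 0.5556 = 4.2 °C.

4.2 °C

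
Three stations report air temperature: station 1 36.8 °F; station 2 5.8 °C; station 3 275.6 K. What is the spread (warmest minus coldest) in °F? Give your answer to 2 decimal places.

station 1: 36.8 °F = 2.667 °C.
station 3: 275.6 K = 2.450 °C.
Spread: 5.800 − 2.450 = 3.350 °C = 6.03 °F.

6.03 °F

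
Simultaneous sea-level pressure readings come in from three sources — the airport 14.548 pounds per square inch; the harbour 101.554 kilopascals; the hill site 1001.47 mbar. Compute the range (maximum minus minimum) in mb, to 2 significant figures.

the airport: 14.548 psi = 1003.05 mb.
the harbour: 101.554 kPa = 1015.54 mb.
Spread: 1015.54 − 1001.47 = 14 mb.

14 mb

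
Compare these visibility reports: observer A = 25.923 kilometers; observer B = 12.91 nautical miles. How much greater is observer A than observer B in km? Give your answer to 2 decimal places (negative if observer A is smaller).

2.01 km

observer B: 12.91 nmi = 23.9093 km.
Difference: 25.9230 − 23.9093 = 2.01 km.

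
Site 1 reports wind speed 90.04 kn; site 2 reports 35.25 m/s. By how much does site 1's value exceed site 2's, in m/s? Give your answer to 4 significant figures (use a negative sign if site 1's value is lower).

site 1: 90.04 kt = 46.3206 m/s.
Difference: 46.3206 − 35.2500 = 11.07 m/s.

11.07 m/s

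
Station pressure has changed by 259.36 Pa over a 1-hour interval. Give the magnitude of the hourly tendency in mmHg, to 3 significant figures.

259.36 Pa / 1 h × 0.00750062 mmHg/Pa = 1.95 mmHg/h.

1.95 mmHg per hour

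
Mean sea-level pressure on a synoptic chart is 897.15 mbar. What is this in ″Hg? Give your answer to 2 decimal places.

1 mb = 0.02953 inHg, so 897.15 × 0.02953 = 26.49 inHg.

26.49 inHg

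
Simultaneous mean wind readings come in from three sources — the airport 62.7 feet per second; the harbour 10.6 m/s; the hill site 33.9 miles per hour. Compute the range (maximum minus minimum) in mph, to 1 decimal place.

the airport: 62.7 ft/s = 42.750 mph.
the harbour: 10.6 m/s = 23.712 mph.
Spread: 42.750 − 23.712 = 19.0 mph.

19.0 mph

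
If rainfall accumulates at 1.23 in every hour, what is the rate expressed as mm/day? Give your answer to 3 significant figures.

1.23 in/hour × 25.4 mm/in × 24 hour/day = 750 mm/day.

750 mm/day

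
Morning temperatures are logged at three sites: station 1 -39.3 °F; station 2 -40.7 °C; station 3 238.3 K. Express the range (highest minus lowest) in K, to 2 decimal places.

5.85 K

station 1: -39.3 °F = -39.611 °C.
station 3: 238.3 K = -34.850 °C.
Spread: (-34.850) − (-40.700) = 5.850 °C.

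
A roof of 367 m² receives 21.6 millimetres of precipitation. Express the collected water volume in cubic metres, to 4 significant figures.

1 mm over 1 m² is 1 L, so volume = 21.6 × 367 = 7927.2 L = 7.927 m³.

7.927 cubic metres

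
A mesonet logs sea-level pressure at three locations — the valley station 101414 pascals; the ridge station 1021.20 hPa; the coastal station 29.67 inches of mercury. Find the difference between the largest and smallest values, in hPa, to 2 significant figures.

the valley station: 101414 Pa = 1014.14 hPa.
the coastal station: 29.67 inHg = 1004.74 hPa.
Spread: 1021.20 − 1004.74 = 16 hPa.

16 hPa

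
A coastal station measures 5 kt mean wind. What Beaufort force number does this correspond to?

Beaufort force 2

5 kt lies in the Beaufort 2 band (light breeze, 4–6 kt).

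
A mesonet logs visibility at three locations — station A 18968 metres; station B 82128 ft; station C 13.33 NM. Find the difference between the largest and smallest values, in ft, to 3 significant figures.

19900 ft

station A: 18968 m = 62230.97 ft.
station C: 13.33 nmi = 80994.62 ft.
Spread: 82128.00 − 62230.97 = 19900 ft.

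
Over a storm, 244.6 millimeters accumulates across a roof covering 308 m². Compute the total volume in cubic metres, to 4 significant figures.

75.34 cubic metres

1 mm over 1 m² is 1 L, so volume = 244.6 × 308 = 75336.8 L = 75.34 m³.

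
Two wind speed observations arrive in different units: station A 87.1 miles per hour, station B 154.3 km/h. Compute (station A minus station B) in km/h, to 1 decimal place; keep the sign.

-14.1 km/h

station A: 87.1 mph = 140.174 km/h.
Difference: 140.174 − 154.300 = -14.1 km/h.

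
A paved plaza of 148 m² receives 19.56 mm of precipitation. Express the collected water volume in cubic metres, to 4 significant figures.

2.895 cubic metres

1 mm over 1 m² is 1 L, so volume = 19.56 × 148 = 2894.88 L = 2.895 m³.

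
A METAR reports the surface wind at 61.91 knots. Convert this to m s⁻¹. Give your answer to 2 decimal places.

1 kt = 0.514444 m/s, so 61.91 × 0.514444 = 31.85 m/s.

31.85 m/s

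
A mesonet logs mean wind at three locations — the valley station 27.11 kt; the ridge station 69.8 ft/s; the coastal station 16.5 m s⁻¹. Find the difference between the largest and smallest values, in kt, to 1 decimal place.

14.2 kt

the ridge station: 69.8 ft/s = 41.355 kt.
the coastal station: 16.5 m/s = 32.073 kt.
Spread: 41.355 − 27.110 = 14.2 kt.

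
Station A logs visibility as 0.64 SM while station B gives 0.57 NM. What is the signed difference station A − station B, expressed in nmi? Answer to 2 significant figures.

-0.014 nmi

station A: 0.64 SM = 0.55614 nmi.
Difference: 0.55614 − 0.57000 = -0.014 nmi.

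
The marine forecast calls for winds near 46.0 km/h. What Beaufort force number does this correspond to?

Beaufort force 6

46.0 km/h = 12.8 m/s, which is Beaufort 6 (strong breeze, 10.8–13.8 m/s).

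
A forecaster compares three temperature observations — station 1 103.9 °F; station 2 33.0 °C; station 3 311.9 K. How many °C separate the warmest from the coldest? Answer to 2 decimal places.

station 1: 103.9 °F = 39.944 °C.
station 3: 311.9 K = 38.750 °C.
Spread: 39.944 − 33.000 = 6.944 °C.

6.94 °C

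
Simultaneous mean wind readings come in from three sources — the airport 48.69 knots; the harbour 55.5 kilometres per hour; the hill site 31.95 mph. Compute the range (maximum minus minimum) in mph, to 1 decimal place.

the airport: 48.69 kt = 56.031 mph.
the harbour: 55.5 km/h = 34.486 mph.
Spread: 56.031 − 31.950 = 24.1 mph.

24.1 mph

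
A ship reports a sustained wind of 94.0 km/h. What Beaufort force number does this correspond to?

94.0 km/h = 26.1 m/s, which is Beaufort 10 (storm, 24.5–28.4 m/s).

Beaufort force 10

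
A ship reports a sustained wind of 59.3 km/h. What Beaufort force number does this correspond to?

Beaufort force 7

59.3 km/h = 16.5 m/s, which is Beaufort 7 (near gale, 13.9–17.1 m/s).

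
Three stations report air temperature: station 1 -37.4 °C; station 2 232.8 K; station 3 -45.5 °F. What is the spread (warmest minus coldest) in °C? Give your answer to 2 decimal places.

5.66 °C

station 2: 232.8 K = -40.350 °C.
station 3: -45.5 °F = -43.056 °C.
Spread: (-37.400) − (-43.056) = 5.656 °C.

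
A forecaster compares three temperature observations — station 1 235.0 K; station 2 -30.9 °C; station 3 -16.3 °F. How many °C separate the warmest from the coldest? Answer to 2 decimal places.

station 1: 235.0 K = -38.150 °C.
station 3: -16.3 °F = -26.833 °C.
Spread: (-26.833) − (-38.150) = 11.317 °C.

11.32 °C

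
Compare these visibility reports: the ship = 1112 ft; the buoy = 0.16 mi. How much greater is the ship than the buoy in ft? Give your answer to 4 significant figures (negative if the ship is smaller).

267.2 ft

the buoy: 0.16 SM = 844.800 ft.
Difference: 1112.000 − 844.800 = 267.2 ft.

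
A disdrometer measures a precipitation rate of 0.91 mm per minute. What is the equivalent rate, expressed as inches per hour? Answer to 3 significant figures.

0.91 mm/minute × 0.0393701 in/mm × 60 minute/hour = 2.15 in/hour.

2.15 in/hour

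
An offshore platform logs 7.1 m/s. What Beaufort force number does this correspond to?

Beaufort force 4

7.1 m/s lies in the Beaufort 4 band (moderate breeze, 5.5–7.9 m/s).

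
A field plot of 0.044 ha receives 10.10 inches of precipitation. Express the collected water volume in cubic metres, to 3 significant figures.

Depth: 10.10 in × 25.4 = 256.54 mm.
Area: 0.044 ha = 440 m².
1 mm over 1 m² is 1 L, so volume = 256.54 × 440 = 112877.6 L = 113 m³.

113 cubic metres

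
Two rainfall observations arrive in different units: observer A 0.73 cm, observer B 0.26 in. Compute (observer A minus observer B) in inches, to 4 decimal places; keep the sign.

0.0274 in

observer A: 0.73 cm = 0.287402 in.
Difference: 0.287402 − 0.260000 = 0.0274 in.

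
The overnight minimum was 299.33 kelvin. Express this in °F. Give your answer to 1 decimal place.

First to °C: 26.18 °C.
Then to °F: 79.1 °F.

79.1 °F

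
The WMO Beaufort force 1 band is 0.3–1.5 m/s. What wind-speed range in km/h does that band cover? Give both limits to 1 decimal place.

0.3–1.5 m/s × 3.6 = 1.1–5.4 km/h.

1.1 to 5.4 km/h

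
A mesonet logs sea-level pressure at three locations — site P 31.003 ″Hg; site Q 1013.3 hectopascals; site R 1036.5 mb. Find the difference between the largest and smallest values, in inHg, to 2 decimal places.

1.08 inHg

site Q: 1013.3 hPa = 29.9227 inHg.
site R: 1036.5 mb = 30.6078 inHg.
Spread: 31.0030 − 29.9227 = 1.08 inHg.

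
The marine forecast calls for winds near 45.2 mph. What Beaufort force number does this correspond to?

Beaufort force 8

45.2 mph = 20.2 m/s, which is Beaufort 8 (gale, 17.2–20.7 m/s).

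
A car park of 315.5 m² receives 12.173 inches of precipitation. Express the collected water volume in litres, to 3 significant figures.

97600 litres

Depth: 12.173 in × 25.4 = 309.1942 mm.
1 mm over 1 m² is 1 L, so volume = 309.1942 × 315.5 = 97550.77 L ≈ 97600 L.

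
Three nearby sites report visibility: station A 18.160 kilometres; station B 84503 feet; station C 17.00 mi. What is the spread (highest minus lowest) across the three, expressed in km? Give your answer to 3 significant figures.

9.20 km

station B: 84503 ft = 25.7565 km.
station C: 17.00 SM = 27.3588 km.
Spread: 27.3588 − 18.1600 = 9.20 km.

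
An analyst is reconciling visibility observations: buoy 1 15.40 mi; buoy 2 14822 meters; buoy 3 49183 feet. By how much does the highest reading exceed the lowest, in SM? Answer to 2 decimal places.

buoy 2: 14822 m = 9.2100 SM.
buoy 3: 49183 ft = 9.3150 SM.
Spread: 15.4000 − 9.2100 = 6.19 SM.

6.19 SM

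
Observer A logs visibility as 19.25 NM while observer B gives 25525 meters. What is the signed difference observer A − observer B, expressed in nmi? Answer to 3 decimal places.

observer B: 25525 m = 13.78240 nmi.
Difference: 19.25000 − 13.78240 = 5.468 nmi.

5.468 nmi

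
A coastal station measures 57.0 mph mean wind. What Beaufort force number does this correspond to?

57.0 mph = 25.5 m/s, which is Beaufort 10 (storm, 24.5–28.4 m/s).

Beaufort force 10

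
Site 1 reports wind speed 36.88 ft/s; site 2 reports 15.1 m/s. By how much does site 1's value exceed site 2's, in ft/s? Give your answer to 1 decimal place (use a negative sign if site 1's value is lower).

site 2: 15.1 m/s = 49.541 ft/s.
Difference: 36.880 − 49.541 = -12.7 ft/s.

-12.7 ft/s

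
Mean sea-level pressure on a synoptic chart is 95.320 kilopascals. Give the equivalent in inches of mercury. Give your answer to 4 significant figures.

1 kPa = 0.2953 inHg, so 95.320 × 0.2953 = 28.15 inHg.

28.15 inHg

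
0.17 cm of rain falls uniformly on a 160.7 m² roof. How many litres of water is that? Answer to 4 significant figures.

273.2 litres

Depth: 0.17 cm × 10 = 1.7 mm.
1 mm over 1 m² is 1 L, so volume = 1.7 × 160.7 = 273.19 L ≈ 273.2 L.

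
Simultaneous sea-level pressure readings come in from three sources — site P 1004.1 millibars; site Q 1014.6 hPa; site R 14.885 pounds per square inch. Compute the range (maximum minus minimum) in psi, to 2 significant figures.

0.32 psi

site P: 1004.1 mb = 14.5632 psi.
site Q: 1014.6 hPa = 14.7155 psi.
Spread: 14.8850 − 14.5632 = 0.32 psi.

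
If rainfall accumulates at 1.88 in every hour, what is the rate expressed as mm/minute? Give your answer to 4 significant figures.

0.7959 mm/minute

1.88 in/hour × 25.4 mm/in × 0.0166667 hour/minute = 0.7959 mm/minute.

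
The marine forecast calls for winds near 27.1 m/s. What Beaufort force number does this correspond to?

27.1 m/s lies in the Beaufort 10 band (storm, 24.5–28.4 m/s).

Beaufort force 10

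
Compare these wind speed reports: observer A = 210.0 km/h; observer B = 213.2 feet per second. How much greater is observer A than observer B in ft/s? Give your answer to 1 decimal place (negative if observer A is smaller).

observer A: 210.0 km/h = 191.382 ft/s.
Difference: 191.382 − 213.200 = -21.8 ft/s.

-21.8 ft/s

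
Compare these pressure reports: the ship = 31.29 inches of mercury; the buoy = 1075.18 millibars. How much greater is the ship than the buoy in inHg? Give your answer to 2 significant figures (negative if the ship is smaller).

the buoy: 1075.18 mb = 31.7500 inHg.
Difference: 31.2900 − 31.7500 = -0.46 inHg.

-0.46 inHg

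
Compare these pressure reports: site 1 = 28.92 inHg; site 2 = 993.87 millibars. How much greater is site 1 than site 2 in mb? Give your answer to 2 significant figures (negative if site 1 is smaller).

site 1: 28.92 inHg = 979.34 mb.
Difference: 979.34 − 993.87 = -15 mb.

-15 mb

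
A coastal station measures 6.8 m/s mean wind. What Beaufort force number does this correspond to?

Beaufort force 4

6.8 m/s lies in the Beaufort 4 band (moderate breeze, 5.5–7.9 m/s).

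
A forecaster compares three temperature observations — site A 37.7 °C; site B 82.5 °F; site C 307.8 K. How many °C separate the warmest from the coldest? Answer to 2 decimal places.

9.64 °C

site B: 82.5 °F = 28.056 °C.
site C: 307.8 K = 34.650 °C.
Spread: 37.700 − 28.056 = 9.644 °C.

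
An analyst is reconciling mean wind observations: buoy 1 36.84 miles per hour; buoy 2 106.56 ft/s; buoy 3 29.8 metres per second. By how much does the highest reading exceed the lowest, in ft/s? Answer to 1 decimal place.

52.5 ft/s

buoy 1: 36.84 mph = 54.032 ft/s.
buoy 3: 29.8 m/s = 97.769 ft/s.
Spread: 106.560 − 54.032 = 52.5 ft/s.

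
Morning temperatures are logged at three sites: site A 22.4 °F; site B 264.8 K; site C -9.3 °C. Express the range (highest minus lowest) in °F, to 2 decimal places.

7.14 °F

site A: 22.4 °F = -5.333 °C.
site B: 264.8 K = -8.350 °C.
Spread: (-5.333) − (-9.300) = 3.967 °C = 7.14 °F.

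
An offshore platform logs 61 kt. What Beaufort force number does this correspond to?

Beaufort force 11

61 kt lies in the Beaufort 11 band (violent storm, 56–63 kt).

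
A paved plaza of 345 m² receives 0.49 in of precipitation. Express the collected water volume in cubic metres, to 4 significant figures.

4.294 cubic metres

Depth: 0.49 in × 25.4 = 12.446 mm.
1 mm over 1 m² is 1 L, so volume = 12.446 × 345 = 4293.87 L = 4.294 m³.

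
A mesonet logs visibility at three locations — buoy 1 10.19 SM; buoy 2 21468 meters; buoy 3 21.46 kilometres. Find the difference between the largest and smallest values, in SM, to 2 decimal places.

buoy 2: 21468 m = 13.3396 SM.
buoy 3: 21.46 km = 13.3346 SM.
Spread: 13.3396 − 10.1900 = 3.15 SM.

3.15 SM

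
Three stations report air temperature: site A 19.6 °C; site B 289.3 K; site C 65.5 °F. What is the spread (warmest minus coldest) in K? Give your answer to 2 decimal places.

3.45 K

site B: 289.3 K = 16.150 °C.
site C: 65.5 °F = 18.611 °C.
Spread: 19.600 − 16.150 = 3.450 °C.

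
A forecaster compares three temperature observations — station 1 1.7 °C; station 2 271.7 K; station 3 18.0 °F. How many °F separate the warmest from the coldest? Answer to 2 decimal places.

17.06 °F

station 2: 271.7 K = -1.450 °C.
station 3: 18.0 °F = -7.778 °C.
Spread: 1.700 − (-7.778) = 9.478 °C = 17.06 °F.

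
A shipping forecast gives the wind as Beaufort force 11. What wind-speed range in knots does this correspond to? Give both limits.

56 to 63 kt

Beaufort 11 (violent storm) spans 56–63 knots.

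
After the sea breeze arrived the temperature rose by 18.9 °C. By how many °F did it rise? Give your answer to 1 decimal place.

34.0 °F

For a temperature change the 32° offset cancels: Δ°F = 18.9 × 1.8 = 34.0 °F.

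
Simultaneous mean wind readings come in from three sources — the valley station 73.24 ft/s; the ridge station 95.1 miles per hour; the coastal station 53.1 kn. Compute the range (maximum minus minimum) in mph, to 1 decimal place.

the valley station: 73.24 ft/s = 49.936 mph.
the coastal station: 53.1 kt = 61.106 mph.
Spread: 95.100 − 49.936 = 45.2 mph.

45.2 mph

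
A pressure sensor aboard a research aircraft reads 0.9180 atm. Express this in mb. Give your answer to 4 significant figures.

1 atm = 1013.25 mb, so 0.9180 × 1013.25 = 930.2 mb.

930.2 mb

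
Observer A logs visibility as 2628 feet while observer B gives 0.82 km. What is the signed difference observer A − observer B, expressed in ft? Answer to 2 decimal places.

observer B: 0.82 km = 2690.2887 ft.
Difference: 2628.0000 − 2690.2887 = -62.29 ft.

-62.29 ft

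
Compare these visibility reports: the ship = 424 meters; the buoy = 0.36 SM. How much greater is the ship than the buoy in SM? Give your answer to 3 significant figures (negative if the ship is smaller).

-0.0965 SM

the ship: 424 m = 0.263461 SM.
Difference: 0.263461 − 0.360000 = -0.0965 SM.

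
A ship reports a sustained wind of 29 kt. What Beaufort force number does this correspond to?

Beaufort force 7

29 kt lies in the Beaufort 7 band (near gale, 28–33 kt).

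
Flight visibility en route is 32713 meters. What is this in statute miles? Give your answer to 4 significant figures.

20.33 SM

1 m = 0.000621371 SM, so 32713 × 0.000621371 = 20.33 SM.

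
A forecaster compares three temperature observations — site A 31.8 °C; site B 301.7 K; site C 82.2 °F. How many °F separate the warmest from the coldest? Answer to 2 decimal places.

site B: 301.7 K = 28.550 °C.
site C: 82.2 °F = 27.889 °C.
Spread: 31.800 − 27.889 = 3.911 °C = 7.04 °F.

7.04 °F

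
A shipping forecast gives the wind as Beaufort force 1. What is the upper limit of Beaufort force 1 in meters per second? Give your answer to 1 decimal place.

Beaufort 1 (light air) spans 0.3–1.5 m/s.

1.5 m/s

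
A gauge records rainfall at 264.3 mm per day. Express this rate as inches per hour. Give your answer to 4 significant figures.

264.3 mm/day × 0.0393701 in/mm × 0.0416667 day/hour = 0.4336 in/hour.

0.4336 in/hour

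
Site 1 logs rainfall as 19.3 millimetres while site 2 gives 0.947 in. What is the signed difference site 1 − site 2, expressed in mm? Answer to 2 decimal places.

-4.75 mm

site 2: 0.947 in = 24.0538 mm.
Difference: 19.3000 − 24.0538 = -4.75 mm.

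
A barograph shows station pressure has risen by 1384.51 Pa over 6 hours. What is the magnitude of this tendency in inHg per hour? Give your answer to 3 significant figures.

1384.51 Pa / 6 h × 0.0002953 inHg/Pa = 0.0681 inHg/h.

0.0681 inHg per hour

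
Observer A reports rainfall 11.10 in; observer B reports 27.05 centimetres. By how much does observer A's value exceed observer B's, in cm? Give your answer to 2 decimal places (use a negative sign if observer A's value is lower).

1.14 cm

observer A: 11.10 in = 28.1940 cm.
Difference: 28.1940 − 27.0500 = 1.14 cm.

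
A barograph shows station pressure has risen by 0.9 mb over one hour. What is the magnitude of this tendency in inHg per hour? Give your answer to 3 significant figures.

0.9 mb / 1 h × 0.02953 inHg/mb = 0.0266 inHg/h.

0.0266 inHg per hour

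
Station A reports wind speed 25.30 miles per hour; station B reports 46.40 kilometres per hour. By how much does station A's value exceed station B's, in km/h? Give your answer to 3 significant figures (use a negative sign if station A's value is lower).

station A: 25.30 mph = 40.7164 km/h.
Difference: 40.7164 − 46.4000 = -5.68 km/h.

-5.68 km/h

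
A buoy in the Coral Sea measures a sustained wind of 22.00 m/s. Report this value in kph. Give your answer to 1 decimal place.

79.2 km/h

1 m/s = 3.6 km/h, so 22.00 × 3.6 = 79.2 km/h.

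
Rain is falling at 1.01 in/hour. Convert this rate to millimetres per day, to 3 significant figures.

1.01 in/hour × 25.4 mm/in × 24 hour/day = 616 mm/day.

616 mm/day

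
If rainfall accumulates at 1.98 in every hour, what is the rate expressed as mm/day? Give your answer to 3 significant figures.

1210 mm/day

1.98 in/hour × 25.4 mm/in × 24 hour/day = 1210 mm/day.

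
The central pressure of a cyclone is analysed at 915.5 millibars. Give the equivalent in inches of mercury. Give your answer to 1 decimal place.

1 mb = 0.02953 inHg, so 915.5 × 0.02953 = 27.0 inHg.

27.0 inHg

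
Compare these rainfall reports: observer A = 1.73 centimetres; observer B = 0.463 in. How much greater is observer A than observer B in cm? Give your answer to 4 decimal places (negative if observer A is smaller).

0.5540 cm

observer B: 0.463 in = 1.176020 cm.
Difference: 1.730000 − 1.176020 = 0.5540 cm.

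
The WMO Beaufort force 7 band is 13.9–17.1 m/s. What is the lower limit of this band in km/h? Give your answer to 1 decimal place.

50.0 km/h

13.9–17.1 m/s × 3.6 = 50.0–61.6 km/h.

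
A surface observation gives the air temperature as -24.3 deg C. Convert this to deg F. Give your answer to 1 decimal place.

-11.7 °F

°F = °C × 9/5 + 32 = -24.3 × 1.8 + 32 = -11.7 °F.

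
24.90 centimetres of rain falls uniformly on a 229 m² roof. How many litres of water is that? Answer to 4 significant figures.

57020 litres

Depth: 24.90 cm × 10 = 249 mm.
1 mm over 1 m² is 1 L, so volume = 249 × 229 = 57021 L ≈ 57020 L.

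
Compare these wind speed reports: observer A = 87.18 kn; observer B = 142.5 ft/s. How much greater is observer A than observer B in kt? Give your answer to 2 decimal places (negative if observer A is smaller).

2.75 kt

observer B: 142.5 ft/s = 84.4289 kt.
Difference: 87.1800 − 84.4289 = 2.75 kt.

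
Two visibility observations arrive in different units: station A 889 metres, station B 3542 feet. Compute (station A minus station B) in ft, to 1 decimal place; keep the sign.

station A: 889 m = 2916.667 ft.
Difference: 2916.667 − 3542.000 = -625.3 ft.

-625.3 ft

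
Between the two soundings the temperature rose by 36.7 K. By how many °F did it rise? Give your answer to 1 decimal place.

Converting a difference, only the 9/5 scale factor applies: Δ°F = 36.7 × 1.8 = 66.1 °F.

66.1 °F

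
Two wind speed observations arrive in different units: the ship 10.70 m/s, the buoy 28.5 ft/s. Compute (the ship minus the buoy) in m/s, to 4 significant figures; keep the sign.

2.013 m/s

the buoy: 28.5 ft/s = 8.68680 m/s.
Difference: 10.70000 − 8.68680 = 2.013 m/s.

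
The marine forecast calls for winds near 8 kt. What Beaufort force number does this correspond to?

8 kt lies in the Beaufort 3 band (gentle breeze, 7–10 kt).

Beaufort force 3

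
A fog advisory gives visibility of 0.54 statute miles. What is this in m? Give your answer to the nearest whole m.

1 SM = 1609.34 m, so 0.54 × 1609.34 = 869 m.

869 m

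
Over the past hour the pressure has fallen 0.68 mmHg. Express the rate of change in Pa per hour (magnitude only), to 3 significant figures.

0.68 mmHg / 1 h × 133.322 Pa/mmHg = 90.7 Pa/h.

90.7 Pa per hour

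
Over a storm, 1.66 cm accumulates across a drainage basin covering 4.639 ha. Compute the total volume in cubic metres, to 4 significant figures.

Depth: 1.66 cm × 10 = 16.6 mm.
Area: 4.639 ha = 46390 m².
1 mm over 1 m² is 1 L, so volume = 16.6 × 46390 = 770074 L = 770.1 m³.

770.1 cubic metres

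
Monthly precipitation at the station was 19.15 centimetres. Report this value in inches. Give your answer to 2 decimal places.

1 cm = 0.393701 in, so 19.15 × 0.393701 = 7.54 in.

7.54 in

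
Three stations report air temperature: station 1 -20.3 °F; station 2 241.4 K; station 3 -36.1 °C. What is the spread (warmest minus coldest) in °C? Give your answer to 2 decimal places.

7.04 °C

station 1: -20.3 °F = -29.056 °C.
station 2: 241.4 K = -31.750 °C.
Spread: (-29.056) − (-36.100) = 7.044 °C.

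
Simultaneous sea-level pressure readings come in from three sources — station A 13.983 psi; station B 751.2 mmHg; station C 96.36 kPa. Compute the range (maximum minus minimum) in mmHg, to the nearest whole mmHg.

station A: 13.983 psi = 723.13 mmHg.
station C: 96.36 kPa = 722.76 mmHg.
Spread: 751.20 − 722.76 = 28 mmHg.

28 mmHg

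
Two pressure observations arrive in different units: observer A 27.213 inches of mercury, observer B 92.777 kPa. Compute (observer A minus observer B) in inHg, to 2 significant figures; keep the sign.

-0.18 inHg

observer B: 92.777 kPa = 27.3970 inHg.
Difference: 27.2130 − 27.3970 = -0.18 inHg.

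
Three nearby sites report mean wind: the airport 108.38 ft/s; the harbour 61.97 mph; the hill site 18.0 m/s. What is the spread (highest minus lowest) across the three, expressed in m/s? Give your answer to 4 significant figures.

15.03 m/s

the airport: 108.38 ft/s = 33.0342 m/s.
the harbour: 61.97 mph = 27.7031 m/s.
Spread: 33.0342 − 18.0000 = 15.03 m/s.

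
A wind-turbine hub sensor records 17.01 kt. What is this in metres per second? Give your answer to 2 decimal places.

1 kt = 0.514444 m/s, so 17.01 × 0.514444 = 8.75 m/s.

8.75 m/s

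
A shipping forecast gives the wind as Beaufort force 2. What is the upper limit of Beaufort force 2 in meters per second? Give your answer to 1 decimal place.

3.3 m/s

Beaufort 2 (light breeze) spans 1.6–3.3 m/s.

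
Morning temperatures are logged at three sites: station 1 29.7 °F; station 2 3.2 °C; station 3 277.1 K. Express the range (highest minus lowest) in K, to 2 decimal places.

5.23 K

station 1: 29.7 °F = -1.278 °C.
station 3: 277.1 K = 3.950 °C.
Spread: 3.950 − (-1.278) = 5.228 °C.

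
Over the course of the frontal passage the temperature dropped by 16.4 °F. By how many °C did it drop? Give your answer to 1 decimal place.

A change of 1 °C equals a change of 1.8 °F: Δ°C = 16.4 × 0.5556 = 9.1 °C.

9.1 °C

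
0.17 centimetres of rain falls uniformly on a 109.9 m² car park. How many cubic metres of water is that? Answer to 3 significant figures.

Depth: 0.17 cm × 10 = 1.7 mm.
1 mm over 1 m² is 1 L, so volume = 1.7 × 109.9 = 186.83 L = 0.187 m³.

0.187 cubic metres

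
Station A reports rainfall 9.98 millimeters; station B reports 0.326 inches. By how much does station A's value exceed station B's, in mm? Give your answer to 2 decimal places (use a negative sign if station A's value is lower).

1.70 mm

station B: 0.326 in = 8.2804 mm.
Difference: 9.9800 − 8.2804 = 1.70 mm.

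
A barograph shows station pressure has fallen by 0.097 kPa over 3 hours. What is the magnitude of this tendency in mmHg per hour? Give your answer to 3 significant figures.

0.243 mmHg per hour

0.097 kPa / 3 h × 7.50062 mmHg/kPa = 0.243 mmHg/h.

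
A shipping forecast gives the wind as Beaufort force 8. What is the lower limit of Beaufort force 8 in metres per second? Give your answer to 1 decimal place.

Beaufort 8 (gale) spans 17.2–20.7 m/s.

17.2 m/s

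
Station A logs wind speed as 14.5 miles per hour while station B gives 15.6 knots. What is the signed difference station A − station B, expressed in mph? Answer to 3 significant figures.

station B: 15.6 kt = 17.9522 mph.
Difference: 14.5000 − 17.9522 = -3.45 mph.

-3.45 mph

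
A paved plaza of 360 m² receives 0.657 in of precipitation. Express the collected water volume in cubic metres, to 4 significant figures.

6.008 cubic metres

Depth: 0.657 in × 25.4 = 16.6878 mm.
1 mm over 1 m² is 1 L, so volume = 16.6878 × 360 = 6007.608 L = 6.008 m³.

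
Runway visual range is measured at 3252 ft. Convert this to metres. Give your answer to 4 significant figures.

991.2 m

1 ft = 0.3048 m, so 3252 × 0.3048 = 991.2 m.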